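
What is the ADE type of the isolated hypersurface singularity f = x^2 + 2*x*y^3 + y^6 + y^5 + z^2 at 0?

A_4

The Hessian of f at 0 is [[2, 0, 0], [0, 0, 0], [0, 0, 2]] with rank 2, so corank 1. A Groebner basis of the Jacobian ideal J(f) in C{x,y,z} is {x + y^3, x^2, x*y, z}; counting standard monomials gives mu = 4. Corank 1: A-series; mu = 4 gives A_4.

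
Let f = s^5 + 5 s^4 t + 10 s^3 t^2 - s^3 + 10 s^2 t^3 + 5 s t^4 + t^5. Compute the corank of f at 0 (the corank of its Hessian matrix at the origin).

Hessian at 0 has rank 0.

2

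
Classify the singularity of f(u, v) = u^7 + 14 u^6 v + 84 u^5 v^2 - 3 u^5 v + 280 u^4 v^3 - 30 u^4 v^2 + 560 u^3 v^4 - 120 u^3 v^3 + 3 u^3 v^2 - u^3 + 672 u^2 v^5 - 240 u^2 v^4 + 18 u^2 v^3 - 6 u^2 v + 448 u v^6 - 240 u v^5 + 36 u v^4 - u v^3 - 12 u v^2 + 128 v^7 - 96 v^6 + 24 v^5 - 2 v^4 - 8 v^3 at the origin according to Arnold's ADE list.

E_{7}

The Hessian of f at 0 has rank 0. Corank 2; j^3 = -(u + 2*v)^3 is a perfect cube, so E-series; the 4-jet and mu = 7 give E_7.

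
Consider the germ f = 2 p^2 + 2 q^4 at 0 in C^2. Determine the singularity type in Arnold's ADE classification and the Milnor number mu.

The Hessian of f at 0 has rank 1. Corank 1: A-series; mu = 3 gives A_3.

Type A_3, Milnor number mu = 3.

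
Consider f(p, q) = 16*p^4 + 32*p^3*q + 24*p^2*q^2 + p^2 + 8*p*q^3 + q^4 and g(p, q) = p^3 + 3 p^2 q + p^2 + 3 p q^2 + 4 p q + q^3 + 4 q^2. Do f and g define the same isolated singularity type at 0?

No.

The Hessian of f at 0 has rank 1. Corank 1: A-series; mu = 3 gives A_3. The Hessian of g at 0 has rank 1. Corank 1: A-series; mu = 2 gives A_2. f is A_3 but g is A_2, hence not right-equivalent.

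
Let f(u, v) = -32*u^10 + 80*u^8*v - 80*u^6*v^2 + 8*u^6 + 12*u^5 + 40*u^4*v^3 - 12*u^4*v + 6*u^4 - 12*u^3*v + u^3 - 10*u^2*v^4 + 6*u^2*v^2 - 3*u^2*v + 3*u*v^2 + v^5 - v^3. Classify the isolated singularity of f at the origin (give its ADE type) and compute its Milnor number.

The Hessian of f at 0 has rank 0. Corank 2; j^3 = (u - v)^3 is a perfect cube, so E-series; the 5-jet and mu = 8 give E_8.

Type E_8, Milnor number mu = 8.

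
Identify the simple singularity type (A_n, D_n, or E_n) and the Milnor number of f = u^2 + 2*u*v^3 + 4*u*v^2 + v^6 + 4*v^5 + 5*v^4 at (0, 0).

Type A_3, Milnor number mu = 3.

The Hessian of f at 0 has rank 1. Corank 1: A-series; mu = 3 gives A_3.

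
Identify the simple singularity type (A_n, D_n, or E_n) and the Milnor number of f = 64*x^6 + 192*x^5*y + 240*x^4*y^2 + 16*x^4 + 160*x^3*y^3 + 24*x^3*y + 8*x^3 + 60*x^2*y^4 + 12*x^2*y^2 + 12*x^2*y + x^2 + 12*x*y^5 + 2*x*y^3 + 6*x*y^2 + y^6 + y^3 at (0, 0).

Type A_{2}, Milnor number mu = 2.

The Hessian of f at 0 has rank 1. Corank 1: A-series; mu = 2 gives A_2.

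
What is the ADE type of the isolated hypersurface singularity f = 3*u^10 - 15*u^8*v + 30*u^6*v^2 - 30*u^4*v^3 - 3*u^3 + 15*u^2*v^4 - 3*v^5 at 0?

E8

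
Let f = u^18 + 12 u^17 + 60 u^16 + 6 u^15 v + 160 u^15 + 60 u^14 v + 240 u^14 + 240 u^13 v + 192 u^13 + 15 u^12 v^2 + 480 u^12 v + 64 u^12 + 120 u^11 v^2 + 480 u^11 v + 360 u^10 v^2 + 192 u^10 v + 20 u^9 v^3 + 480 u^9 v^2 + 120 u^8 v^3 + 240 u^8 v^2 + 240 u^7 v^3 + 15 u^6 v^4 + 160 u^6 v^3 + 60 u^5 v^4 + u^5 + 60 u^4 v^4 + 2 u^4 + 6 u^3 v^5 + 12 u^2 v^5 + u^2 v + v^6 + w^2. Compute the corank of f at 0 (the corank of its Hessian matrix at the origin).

2

The Hessian at 0 is [[0, 0, 0], [0, 0, 0], [0, 0, 2]] of rank 1; hence corank 2.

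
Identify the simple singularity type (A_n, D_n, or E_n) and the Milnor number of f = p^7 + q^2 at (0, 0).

The Hessian of f at 0 has rank 1. Corank 1: A-series; mu = 6 gives A_6.

Type A_6, Milnor number mu = 6.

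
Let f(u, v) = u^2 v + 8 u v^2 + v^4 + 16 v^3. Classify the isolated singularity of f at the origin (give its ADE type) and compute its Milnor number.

Type D_5, Milnor number mu = 5.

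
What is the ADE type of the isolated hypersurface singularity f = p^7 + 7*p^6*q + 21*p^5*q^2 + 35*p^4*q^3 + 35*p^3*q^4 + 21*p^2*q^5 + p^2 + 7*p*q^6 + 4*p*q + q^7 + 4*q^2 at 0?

A_6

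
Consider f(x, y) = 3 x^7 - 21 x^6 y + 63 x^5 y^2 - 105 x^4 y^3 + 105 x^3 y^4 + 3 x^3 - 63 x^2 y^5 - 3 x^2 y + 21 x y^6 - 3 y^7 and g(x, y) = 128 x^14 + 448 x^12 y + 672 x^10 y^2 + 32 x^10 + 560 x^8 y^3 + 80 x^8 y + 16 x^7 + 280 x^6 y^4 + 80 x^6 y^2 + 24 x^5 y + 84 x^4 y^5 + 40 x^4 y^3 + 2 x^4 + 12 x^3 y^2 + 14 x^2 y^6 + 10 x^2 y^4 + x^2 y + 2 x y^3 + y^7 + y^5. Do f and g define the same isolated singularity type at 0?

Yes.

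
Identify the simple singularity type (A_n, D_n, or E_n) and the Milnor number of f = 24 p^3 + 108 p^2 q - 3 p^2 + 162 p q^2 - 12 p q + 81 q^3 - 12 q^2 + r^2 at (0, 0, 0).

Type A_2, Milnor number mu = 2.

The Hessian of f at 0 has rank 2. Corank 1: A-series; mu = 2 gives A_2.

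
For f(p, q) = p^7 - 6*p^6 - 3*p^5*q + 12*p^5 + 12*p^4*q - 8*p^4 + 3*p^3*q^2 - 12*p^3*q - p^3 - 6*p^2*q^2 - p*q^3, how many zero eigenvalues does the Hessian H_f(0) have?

2

Hessian at 0 has rank 0.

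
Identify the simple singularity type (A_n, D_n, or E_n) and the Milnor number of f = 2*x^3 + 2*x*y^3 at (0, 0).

The Hessian of f at 0 is [[0, 0], [0, 0]] with rank 0, so corank 2. A Groebner basis of the Jacobian ideal J(f) in C{x,y} is {x^3, x*y^2, 3*x^2 + y^3}; counting standard monomials gives mu = 7. Corank 2; j^3 = 2*x^3 is a perfect cube, so E-series; the 4-jet and mu = 7 give E_7.

Type E7, Milnor number mu = 7.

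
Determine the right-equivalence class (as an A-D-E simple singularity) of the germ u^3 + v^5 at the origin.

The Hessian of f at 0 has rank 0. Corank 2; j^3 = u^3 is a perfect cube, so E-series; the 5-jet and mu = 8 give E_8.

E8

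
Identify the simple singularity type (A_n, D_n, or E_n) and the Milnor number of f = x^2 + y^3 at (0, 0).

Type A2, Milnor number mu = 2.

The Hessian of f at 0 has rank 1. Corank 1: A-series; mu = 2 gives A_2.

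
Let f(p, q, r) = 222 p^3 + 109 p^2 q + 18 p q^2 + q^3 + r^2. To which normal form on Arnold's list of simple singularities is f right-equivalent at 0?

D_4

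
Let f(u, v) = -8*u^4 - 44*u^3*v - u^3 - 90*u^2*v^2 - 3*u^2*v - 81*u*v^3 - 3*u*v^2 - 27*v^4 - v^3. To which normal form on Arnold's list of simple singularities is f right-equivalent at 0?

The Hessian of f at 0 has rank 0. Corank 2; j^3 = -(u + v)^3 is a perfect cube, so E-series; the 4-jet and mu = 7 give E_7.

E_7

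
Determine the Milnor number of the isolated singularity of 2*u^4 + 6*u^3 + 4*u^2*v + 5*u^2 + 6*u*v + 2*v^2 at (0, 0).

1

The Hessian of f at 0 is [[10, 6], [6, 4]] with rank 2, so corank 0. A Groebner basis of the Jacobian ideal J(f) in C{u,v} is {u, v}; counting standard monomials gives mu = 1. Corank 0: nondegenerate Morse point, so A_1.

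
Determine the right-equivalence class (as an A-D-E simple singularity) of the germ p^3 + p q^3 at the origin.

The Hessian of f at 0 has rank 0. Corank 2; j^3 = p^3 is a perfect cube, so E-series; the 4-jet and mu = 7 give E_7.

E_{7}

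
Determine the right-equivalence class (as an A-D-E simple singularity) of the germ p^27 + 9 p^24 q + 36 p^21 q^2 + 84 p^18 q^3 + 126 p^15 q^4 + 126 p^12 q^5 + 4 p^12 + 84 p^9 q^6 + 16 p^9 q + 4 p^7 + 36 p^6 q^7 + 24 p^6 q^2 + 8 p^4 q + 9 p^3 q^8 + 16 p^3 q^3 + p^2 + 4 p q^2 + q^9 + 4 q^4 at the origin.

A_8

The Hessian of f at 0 is [[2, 0], [0, 0]] with rank 1, so corank 1. A Groebner basis of the Jacobian ideal J(f) in C{p,q} is {p^4, p^3*q + p/4 + q^2/2, p^2/2 + p*q^2, p*q/2 + q^3}; counting standard monomials gives mu = 8. Corank 1: A-series; mu = 8 gives A_8.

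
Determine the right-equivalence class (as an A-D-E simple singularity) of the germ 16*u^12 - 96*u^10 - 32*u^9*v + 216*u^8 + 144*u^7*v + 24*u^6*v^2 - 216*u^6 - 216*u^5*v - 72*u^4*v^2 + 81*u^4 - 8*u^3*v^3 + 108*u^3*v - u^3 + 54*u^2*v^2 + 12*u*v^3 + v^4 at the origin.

E_{6}

The Hessian of f at 0 is [[0, 0], [0, 0]] with rank 0, so corank 2. A Groebner basis of the Jacobian ideal J(f) in C{u,v} is {v^4, u*v^2 + v^3/9, u^2}; counting standard monomials gives mu = 6. Corank 2; j^3 = -u^3 is a perfect cube, so E-series; the 4-jet and mu = 6 give E_6.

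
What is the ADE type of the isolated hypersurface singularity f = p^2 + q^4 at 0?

A3

The Hessian of f at 0 has rank 1. Corank 1: A-series; mu = 3 gives A_3.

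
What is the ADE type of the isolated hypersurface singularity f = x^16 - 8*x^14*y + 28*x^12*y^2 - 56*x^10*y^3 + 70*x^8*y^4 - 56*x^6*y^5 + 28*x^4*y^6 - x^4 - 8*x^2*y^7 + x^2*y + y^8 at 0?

The Hessian of f at 0 has rank 0. Corank 2; j^3 = x^2*y has shape L^2 M (L != M), so D-series; mu = 9 gives D_9.

D9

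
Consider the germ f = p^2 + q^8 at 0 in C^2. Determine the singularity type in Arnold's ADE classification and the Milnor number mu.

Type A_7, Milnor number mu = 7.

The Hessian of f at 0 is [[2, 0], [0, 0]] with rank 1, so corank 1. A Groebner basis of the Jacobian ideal J(f) in C{p,q} is {q^7, p}; counting standard monomials gives mu = 7. Corank 1: A-series; mu = 7 gives A_7.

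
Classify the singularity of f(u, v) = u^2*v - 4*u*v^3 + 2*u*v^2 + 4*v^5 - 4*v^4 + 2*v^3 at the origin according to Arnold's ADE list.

D4

The Hessian of f at 0 has rank 0. Corank 2; j^3 = v*(u^2 + 2*u*v + 2*v^2) splits into three distinct lines over C (the quadratic factor has nonzero discriminant), so D_4.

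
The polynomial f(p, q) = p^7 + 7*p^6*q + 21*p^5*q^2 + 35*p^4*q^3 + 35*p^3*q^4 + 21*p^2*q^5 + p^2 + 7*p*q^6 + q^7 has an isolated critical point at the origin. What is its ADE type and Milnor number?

Type A_6, Milnor number mu = 6.

The Hessian of f at 0 is [[2, 0], [0, 0]] with rank 1, so corank 1. A Groebner basis of the Jacobian ideal J(f) in C{p,q} is {q^6, p}; counting standard monomials gives mu = 6. Corank 1: A-series; mu = 6 gives A_6.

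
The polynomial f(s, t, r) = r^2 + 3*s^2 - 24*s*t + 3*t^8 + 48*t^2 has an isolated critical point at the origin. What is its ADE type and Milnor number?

Type A_{7}, Milnor number mu = 7.

The Hessian of f at 0 has rank 2. Corank 1: A-series; mu = 7 gives A_7.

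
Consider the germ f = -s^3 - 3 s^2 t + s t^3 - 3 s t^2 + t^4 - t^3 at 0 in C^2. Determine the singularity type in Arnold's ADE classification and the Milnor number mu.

Type E_7, Milnor number mu = 7.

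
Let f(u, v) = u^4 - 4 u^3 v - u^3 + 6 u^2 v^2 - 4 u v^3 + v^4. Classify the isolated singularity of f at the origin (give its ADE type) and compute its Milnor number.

The Hessian of f at 0 has rank 0. Corank 2; j^3 = -u^3 is a perfect cube, so E-series; the 4-jet and mu = 6 give E_6.

Type E_{6}, Milnor number mu = 6.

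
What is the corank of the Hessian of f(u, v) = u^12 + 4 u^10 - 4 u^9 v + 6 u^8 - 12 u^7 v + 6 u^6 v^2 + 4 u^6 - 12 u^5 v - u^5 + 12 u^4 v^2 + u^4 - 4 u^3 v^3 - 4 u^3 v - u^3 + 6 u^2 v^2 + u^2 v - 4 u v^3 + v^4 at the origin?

2

Hessian at 0 has rank 0.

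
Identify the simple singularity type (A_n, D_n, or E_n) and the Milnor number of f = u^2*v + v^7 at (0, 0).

Type D8, Milnor number mu = 8.

The Hessian of f at 0 has rank 0. Corank 2; j^3 = u^2*v has shape L^2 M (L != M), so D-series; mu = 8 gives D_8.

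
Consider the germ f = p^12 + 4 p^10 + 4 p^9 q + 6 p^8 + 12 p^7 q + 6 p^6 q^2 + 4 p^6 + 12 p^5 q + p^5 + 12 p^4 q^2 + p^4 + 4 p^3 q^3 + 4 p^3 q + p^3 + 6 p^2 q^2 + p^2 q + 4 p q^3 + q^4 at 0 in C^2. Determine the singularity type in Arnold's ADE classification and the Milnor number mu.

Type D_5, Milnor number mu = 5.

The Hessian of f at 0 has rank 0. Corank 2; j^3 = p^2*(p + q) has shape L^2 M (L != M), so D-series; mu = 5 gives D_5.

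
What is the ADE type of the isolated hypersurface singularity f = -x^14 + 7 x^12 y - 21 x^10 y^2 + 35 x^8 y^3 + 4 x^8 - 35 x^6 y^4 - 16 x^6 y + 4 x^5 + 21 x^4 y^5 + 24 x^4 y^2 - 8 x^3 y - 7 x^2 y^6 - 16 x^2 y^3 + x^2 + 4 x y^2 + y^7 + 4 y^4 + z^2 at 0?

A_6

The Hessian of f at 0 is [[2, 0, 0], [0, 0, 0], [0, 0, 2]] with rank 2, so corank 1. A Groebner basis of the Jacobian ideal J(f) in C{x,y,z} is {x^3, x^2*y - x/4 - y^2/2, x^2/2 + x*y^2, x*y/2 + y^3, z}; counting standard monomials gives mu = 6. Corank 1: A-series; mu = 6 gives A_6.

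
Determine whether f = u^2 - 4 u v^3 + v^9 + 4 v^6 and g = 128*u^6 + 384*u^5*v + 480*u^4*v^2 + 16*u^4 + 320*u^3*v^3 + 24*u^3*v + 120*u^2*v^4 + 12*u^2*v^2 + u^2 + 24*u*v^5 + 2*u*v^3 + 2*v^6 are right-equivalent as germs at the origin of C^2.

The Hessian of f at 0 has rank 1. Corank 1: A-series; mu = 8 gives A_8. The Hessian of g at 0 has rank 1. Corank 1: A-series; mu = 5 gives A_5. f is A_8 but g is A_5, hence not right-equivalent.

No.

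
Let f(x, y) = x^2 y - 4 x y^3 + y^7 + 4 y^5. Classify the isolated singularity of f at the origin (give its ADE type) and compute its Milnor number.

The Hessian of f at 0 is [[0, 0], [0, 0]] with rank 0, so corank 2. A Groebner basis of the Jacobian ideal J(f) in C{x,y} is {x^2*y^2 + 4*x^2/7 - 8*x*y^2/7, x^3 + 8*x^2/7 - 16*x*y^2/7, -x*y/2 + y^3}; counting standard monomials gives mu = 8. Corank 2; j^3 = x^2*y has shape L^2 M (L != M), so D-series; mu = 8 gives D_8.

Type D8, Milnor number mu = 8.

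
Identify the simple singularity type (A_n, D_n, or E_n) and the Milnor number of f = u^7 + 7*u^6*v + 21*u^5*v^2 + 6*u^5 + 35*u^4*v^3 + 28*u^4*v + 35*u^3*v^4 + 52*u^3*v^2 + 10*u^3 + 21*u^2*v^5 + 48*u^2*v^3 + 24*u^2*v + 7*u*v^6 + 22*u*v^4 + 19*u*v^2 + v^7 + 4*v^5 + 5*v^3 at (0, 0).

The Hessian of f at 0 is [[0, 0], [0, 0]] with rank 0, so corank 2. A Groebner basis of the Jacobian ideal J(f) in C{u,v} is {v^3, u^2 - v^2/6, u*v + v^2/2}; counting standard monomials gives mu = 4. Corank 2; j^3 = (u + v)*(10*u^2 + 14*u*v + 5*v^2) splits into three distinct lines over C (the quadratic factor has nonzero discriminant), so D_4.

Type D4, Milnor number mu = 4.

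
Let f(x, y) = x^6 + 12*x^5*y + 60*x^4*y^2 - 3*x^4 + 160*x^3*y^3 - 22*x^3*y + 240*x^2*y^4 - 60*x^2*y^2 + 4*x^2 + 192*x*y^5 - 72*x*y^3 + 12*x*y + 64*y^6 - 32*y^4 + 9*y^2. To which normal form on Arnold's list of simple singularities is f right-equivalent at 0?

A3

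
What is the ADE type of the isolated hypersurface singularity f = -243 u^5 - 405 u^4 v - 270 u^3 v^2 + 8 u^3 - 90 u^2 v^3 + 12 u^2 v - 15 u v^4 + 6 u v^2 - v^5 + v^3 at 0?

The Hessian of f at 0 has rank 0. Corank 2; j^3 = (2*u + v)^3 is a perfect cube, so E-series; the 5-jet and mu = 8 give E_8.

E_8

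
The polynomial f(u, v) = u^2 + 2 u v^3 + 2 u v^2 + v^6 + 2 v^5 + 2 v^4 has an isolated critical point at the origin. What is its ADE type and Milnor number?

Type A_{3}, Milnor number mu = 3.

The Hessian of f at 0 is [[2, 0], [0, 0]] with rank 1, so corank 1. A Groebner basis of the Jacobian ideal J(f) in C{u,v} is {u^2, u*v, u + v^2}; counting standard monomials gives mu = 3. Corank 1: A-series; mu = 3 gives A_3.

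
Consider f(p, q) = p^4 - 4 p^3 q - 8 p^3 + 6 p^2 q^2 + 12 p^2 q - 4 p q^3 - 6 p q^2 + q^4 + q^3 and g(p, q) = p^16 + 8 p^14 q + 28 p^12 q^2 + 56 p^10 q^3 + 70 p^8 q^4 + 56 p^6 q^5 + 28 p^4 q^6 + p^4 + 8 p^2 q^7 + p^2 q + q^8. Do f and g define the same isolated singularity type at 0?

No.

The Hessian of f at 0 has rank 0. Corank 2; j^3 = -(2*p - q)^3 is a perfect cube, so E-series; the 4-jet and mu = 6 give E_6. The Hessian of g at 0 has rank 0. Corank 2; j^3 = p^2*q has shape L^2 M (L != M), so D-series; mu = 9 gives D_9. f is E_6 but g is D_9, hence not right-equivalent.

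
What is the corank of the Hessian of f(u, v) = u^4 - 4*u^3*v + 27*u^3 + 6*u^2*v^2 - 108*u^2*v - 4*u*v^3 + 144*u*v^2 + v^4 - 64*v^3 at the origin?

Hessian at 0 has rank 0.

2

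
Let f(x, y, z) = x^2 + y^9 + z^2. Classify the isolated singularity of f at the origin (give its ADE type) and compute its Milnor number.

The Hessian of f at 0 has rank 2. Corank 1: A-series; mu = 8 gives A_8.

Type A8, Milnor number mu = 8.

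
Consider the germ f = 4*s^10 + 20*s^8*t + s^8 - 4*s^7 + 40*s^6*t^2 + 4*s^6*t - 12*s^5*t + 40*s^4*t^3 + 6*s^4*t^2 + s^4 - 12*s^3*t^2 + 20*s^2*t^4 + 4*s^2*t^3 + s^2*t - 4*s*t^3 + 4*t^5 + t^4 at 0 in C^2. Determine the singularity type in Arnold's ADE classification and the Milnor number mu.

The Hessian of f at 0 is [[0, 0], [0, 0]] with rank 0, so corank 2. A Groebner basis of the Jacobian ideal J(f) in C{s,t} is {s*t^2, -s*t/2 + t^3, s^2 + 2*s*t}; counting standard monomials gives mu = 5. Corank 2; j^3 = s^2*t has shape L^2 M (L != M), so D-series; mu = 5 gives D_5.

Type D_{5}, Milnor number mu = 5.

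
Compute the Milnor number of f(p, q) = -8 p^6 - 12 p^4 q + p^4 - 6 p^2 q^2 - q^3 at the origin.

6

The Hessian of f at 0 is [[0, 0], [0, 0]] with rank 0, so corank 2. A Groebner basis of the Jacobian ideal J(f) in C{p,q} is {p^3, p^2*q + q^2/4, p*q^2, q^3}; counting standard monomials gives mu = 6. Corank 2; j^3 = -q^3 is a perfect cube, so E-series; the 4-jet and mu = 6 give E_6.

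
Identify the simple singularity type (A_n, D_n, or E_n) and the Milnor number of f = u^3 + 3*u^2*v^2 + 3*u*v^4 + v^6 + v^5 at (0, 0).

Type E_{8}, Milnor number mu = 8.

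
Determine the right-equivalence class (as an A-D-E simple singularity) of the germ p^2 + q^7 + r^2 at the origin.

A6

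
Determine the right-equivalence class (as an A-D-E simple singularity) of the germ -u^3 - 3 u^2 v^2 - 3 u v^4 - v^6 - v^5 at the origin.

The Hessian of f at 0 has rank 0. Corank 2; j^3 = -u^3 is a perfect cube, so E-series; the 5-jet and mu = 8 give E_8.

E_8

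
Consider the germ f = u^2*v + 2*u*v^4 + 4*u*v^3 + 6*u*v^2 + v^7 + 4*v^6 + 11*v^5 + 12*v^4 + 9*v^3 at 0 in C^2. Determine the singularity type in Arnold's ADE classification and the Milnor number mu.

The Hessian of f at 0 is [[0, 0], [0, 0]] with rank 0, so corank 2. A Groebner basis of the Jacobian ideal J(f) in C{u,v} is {u^3 - 81*u^2/2 - 513*u*v/2 - 405*v^2, u^2*v + 15*u^2/2 + 99*u*v/2 + 81*v^2, -u^2/2 + u*v^2 - 9*u*v/2 - 9*v^2, -u^2/2 - 5*u*v/2 + v^3 - 3*v^2}; counting standard monomials gives mu = 6. Corank 2; j^3 = v*(u + 3*v)^2 has shape L^2 M (L != M), so D-series; mu = 6 gives D_6.

Type D_6, Milnor number mu = 6.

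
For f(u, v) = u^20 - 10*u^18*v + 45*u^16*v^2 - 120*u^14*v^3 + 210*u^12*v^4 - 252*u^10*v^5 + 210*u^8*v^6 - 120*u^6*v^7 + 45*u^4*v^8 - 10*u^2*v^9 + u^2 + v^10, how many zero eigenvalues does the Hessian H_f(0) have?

Hessian at 0 has rank 1.

1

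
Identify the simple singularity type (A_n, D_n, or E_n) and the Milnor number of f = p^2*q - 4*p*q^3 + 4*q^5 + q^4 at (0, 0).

The Hessian of f at 0 has rank 0. Corank 2; j^3 = p^2*q has shape L^2 M (L != M), so D-series; mu = 5 gives D_5.

Type D_{5}, Milnor number mu = 5.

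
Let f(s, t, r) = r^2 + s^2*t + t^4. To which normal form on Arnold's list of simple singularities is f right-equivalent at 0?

The Hessian of f at 0 has rank 1. Corank 2; j^3 = s^2*t has shape L^2 M (L != M), so D-series; mu = 5 gives D_5.

D5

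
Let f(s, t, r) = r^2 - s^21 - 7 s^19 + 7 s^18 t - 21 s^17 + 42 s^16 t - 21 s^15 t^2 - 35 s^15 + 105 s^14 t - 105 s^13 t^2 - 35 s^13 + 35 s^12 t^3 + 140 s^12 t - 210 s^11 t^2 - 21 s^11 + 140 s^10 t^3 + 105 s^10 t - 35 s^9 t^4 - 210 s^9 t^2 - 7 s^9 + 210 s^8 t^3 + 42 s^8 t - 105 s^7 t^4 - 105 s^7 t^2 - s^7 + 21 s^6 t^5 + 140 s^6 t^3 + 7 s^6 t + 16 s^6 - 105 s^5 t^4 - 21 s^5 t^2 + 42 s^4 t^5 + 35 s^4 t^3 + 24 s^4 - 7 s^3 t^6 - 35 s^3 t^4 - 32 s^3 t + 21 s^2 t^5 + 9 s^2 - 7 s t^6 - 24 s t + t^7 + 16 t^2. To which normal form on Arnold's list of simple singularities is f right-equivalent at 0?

A_6

The Hessian of f at 0 has rank 2. Corank 1: A-series; mu = 6 gives A_6.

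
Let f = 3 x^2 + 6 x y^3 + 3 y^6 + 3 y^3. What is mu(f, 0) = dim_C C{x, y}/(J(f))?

The Hessian of f at 0 is [[6, 0], [0, 0]] with rank 1, so corank 1. A Groebner basis of the Jacobian ideal J(f) in C{x,y} is {y^2, x}; counting standard monomials gives mu = 2. Corank 1: A-series; mu = 2 gives A_2.

2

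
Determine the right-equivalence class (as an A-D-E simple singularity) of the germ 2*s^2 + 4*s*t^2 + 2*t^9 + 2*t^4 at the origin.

The Hessian of f at 0 is [[4, 0], [0, 0]] with rank 1, so corank 1. A Groebner basis of the Jacobian ideal J(f) in C{s,t} is {s^4, s + t^2}; counting standard monomials gives mu = 8. Corank 1: A-series; mu = 8 gives A_8.

A_8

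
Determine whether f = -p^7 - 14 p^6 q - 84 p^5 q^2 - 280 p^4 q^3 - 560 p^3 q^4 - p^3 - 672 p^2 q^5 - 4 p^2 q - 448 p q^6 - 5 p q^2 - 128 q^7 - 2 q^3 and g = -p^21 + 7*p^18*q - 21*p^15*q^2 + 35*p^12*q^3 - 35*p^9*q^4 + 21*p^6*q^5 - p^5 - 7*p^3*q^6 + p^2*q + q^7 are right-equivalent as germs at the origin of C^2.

The Hessian of f at 0 has rank 0. Corank 2; j^3 = -(p + q)^2*(p + 2*q) has shape L^2 M (L != M), so D-series; mu = 8 gives D_8. The Hessian of g at 0 has rank 0. Corank 2; j^3 = p^2*q has shape L^2 M (L != M), so D-series; mu = 8 gives D_8. Both have type D_8, hence right-equivalent.

Yes.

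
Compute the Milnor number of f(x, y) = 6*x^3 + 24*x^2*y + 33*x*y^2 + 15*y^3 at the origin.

4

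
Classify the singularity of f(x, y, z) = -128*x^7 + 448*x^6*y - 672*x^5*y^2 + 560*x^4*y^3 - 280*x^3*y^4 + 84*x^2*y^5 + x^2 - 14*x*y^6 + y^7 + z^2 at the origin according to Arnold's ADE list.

A6

The Hessian of f at 0 has rank 2. Corank 1: A-series; mu = 6 gives A_6.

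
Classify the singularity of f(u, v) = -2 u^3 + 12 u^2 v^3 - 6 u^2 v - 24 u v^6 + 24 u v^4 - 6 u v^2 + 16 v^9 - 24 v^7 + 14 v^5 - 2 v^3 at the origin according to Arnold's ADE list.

E8

The Hessian of f at 0 has rank 0. Corank 2; j^3 = -2*(u + v)^3 is a perfect cube, so E-series; the 5-jet and mu = 8 give E_8.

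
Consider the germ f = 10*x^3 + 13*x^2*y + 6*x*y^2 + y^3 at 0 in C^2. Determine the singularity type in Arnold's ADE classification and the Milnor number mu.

The Hessian of f at 0 is [[0, 0], [0, 0]] with rank 0, so corank 2. A Groebner basis of the Jacobian ideal J(f) in C{x,y} is {y^3, x^2 - 3*y^2/11, x*y + 6*y^2/11}; counting standard monomials gives mu = 4. Corank 2; j^3 = (2*x + y)*(5*x^2 + 4*x*y + y^2) splits into three distinct lines over C (the quadratic factor has nonzero discriminant), so D_4.

Type D_4, Milnor number mu = 4.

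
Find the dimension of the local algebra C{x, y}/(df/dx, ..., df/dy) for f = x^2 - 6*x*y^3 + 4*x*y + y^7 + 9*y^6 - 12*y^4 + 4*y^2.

6

The Hessian of f at 0 has rank 1. Corank 1: A-series; mu = 6 gives A_6.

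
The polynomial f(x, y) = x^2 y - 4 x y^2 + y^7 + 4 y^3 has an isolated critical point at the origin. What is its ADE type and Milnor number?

The Hessian of f at 0 is [[0, 0], [0, 0]] with rank 0, so corank 2. A Groebner basis of the Jacobian ideal J(f) in C{x,y} is {x^2/7 + y^6 - 4*y^2/7, x^3 - 8*y^3, x*y - 2*y^2}; counting standard monomials gives mu = 8. Corank 2; j^3 = y*(x - 2*y)^2 has shape L^2 M (L != M), so D-series; mu = 8 gives D_8.

Type D_8, Milnor number mu = 8.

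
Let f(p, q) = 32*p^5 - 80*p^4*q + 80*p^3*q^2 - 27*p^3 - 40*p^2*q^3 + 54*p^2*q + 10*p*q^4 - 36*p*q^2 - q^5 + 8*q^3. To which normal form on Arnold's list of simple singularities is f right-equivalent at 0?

E8

The Hessian of f at 0 has rank 0. Corank 2; j^3 = -(3*p - 2*q)^3 is a perfect cube, so E-series; the 5-jet and mu = 8 give E_8.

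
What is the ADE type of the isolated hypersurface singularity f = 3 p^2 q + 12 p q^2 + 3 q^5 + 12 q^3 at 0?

The Hessian of f at 0 has rank 0. Corank 2; j^3 = 3*q*(p + 2*q)^2 has shape L^2 M (L != M), so D-series; mu = 6 gives D_6.

D6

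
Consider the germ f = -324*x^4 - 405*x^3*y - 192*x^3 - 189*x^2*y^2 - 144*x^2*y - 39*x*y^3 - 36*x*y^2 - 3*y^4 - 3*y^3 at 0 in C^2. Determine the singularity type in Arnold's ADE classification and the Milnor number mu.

The Hessian of f at 0 is [[0, 0], [0, 0]] with rank 0, so corank 2. A Groebner basis of the Jacobian ideal J(f) in C{x,y} is {65536*x^2/3 + 32768*x*y/3 + y^4 + 64*y^3/9 + 4096*y^2/3, x^3 + 112*x^2/3 + 56*x*y/3 + y^3/36 + 7*y^2/3, x^2*y - 832*x^2/9 - 416*x*y/9 - 5*y^3/54 - 52*y^2/9, 512*x^2/3 + x*y^2 + 256*x*y/3 + 11*y^3/36 + 32*y^2/3}; counting standard monomials gives mu = 7. Corank 2; j^3 = -3*(4*x + y)^3 is a perfect cube, so E-series; the 4-jet and mu = 7 give E_7.

Type E7, Milnor number mu = 7.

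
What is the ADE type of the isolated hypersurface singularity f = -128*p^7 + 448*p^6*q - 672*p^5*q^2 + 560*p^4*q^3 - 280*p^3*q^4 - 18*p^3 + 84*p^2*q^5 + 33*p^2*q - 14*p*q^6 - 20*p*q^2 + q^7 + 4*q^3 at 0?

D_{8}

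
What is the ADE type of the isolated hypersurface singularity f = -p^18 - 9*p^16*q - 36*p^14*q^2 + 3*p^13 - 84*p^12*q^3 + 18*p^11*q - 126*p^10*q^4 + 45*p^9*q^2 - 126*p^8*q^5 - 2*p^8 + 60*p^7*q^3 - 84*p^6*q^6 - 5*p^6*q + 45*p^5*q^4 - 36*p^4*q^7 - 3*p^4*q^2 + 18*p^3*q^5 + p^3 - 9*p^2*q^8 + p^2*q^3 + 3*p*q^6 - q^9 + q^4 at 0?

The Hessian of f at 0 is [[0, 0], [0, 0]] with rank 0, so corank 2. A Groebner basis of the Jacobian ideal J(f) in C{p,q} is {q^3, p^2}; counting standard monomials gives mu = 6. Corank 2; j^3 = p^3 is a perfect cube, so E-series; the 4-jet and mu = 6 give E_6.

E_{6}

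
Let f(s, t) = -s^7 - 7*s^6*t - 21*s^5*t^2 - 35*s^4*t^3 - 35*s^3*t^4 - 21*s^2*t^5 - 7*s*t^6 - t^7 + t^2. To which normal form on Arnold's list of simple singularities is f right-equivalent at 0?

A6

The Hessian of f at 0 has rank 1. Corank 1: A-series; mu = 6 gives A_6.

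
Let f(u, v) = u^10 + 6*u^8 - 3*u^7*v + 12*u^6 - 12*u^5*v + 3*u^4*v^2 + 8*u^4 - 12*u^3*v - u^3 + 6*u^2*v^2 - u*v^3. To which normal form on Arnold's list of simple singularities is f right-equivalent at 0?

E_{7}

The Hessian of f at 0 is [[0, 0], [0, 0]] with rank 0, so corank 2. A Groebner basis of the Jacobian ideal J(f) in C{u,v} is {3*u^2/4 + v^4 + v^3/4, u^3, u^2*v - u^2/4 - v^3/12, -u^2 + u*v^2 - v^3/3}; counting standard monomials gives mu = 7. Corank 2; j^3 = -u^3 is a perfect cube, so E-series; the 4-jet and mu = 7 give E_7.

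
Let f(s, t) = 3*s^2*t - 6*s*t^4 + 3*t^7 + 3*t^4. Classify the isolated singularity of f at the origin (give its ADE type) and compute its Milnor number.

Type D_{5}, Milnor number mu = 5.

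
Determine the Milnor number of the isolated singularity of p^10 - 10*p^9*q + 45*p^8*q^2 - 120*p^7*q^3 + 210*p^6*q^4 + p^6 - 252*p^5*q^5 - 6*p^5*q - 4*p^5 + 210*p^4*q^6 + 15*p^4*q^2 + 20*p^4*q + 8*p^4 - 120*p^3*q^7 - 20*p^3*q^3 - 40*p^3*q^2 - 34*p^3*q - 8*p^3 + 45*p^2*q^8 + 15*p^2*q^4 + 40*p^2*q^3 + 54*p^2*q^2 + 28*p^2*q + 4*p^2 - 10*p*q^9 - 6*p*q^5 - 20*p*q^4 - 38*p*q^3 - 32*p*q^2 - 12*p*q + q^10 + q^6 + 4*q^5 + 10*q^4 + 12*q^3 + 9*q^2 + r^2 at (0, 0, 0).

9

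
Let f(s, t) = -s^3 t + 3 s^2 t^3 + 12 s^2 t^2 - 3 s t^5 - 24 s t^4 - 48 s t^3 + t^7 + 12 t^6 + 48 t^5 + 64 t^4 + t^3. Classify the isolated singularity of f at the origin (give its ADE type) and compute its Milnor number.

The Hessian of f at 0 has rank 0. Corank 2; j^3 = t^3 is a perfect cube, so E-series; the 4-jet and mu = 7 give E_7.

Type E7, Milnor number mu = 7.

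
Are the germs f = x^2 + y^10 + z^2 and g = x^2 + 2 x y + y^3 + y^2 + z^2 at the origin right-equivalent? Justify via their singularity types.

The Hessian of f at 0 has rank 2. Corank 1: A-series; mu = 9 gives A_9. The Hessian of g at 0 has rank 2. Corank 1: A-series; mu = 2 gives A_2. f is A_9 but g is A_2, hence not right-equivalent.

No.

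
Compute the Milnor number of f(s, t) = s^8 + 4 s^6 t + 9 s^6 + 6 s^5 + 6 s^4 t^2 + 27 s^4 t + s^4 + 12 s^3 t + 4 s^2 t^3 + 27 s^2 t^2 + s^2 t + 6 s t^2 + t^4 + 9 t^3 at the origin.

The Hessian of f at 0 is [[0, 0], [0, 0]] with rank 0, so corank 2. A Groebner basis of the Jacobian ideal J(f) in C{s,t} is {s*t^2 - s*t/9 - t^2/3, s*t/27 + t^3 + t^2/9, s^2 + 158*s*t/27 + 77*t^2/9}; counting standard monomials gives mu = 5. Corank 2; j^3 = t*(s + 3*t)^2 has shape L^2 M (L != M), so D-series; mu = 5 gives D_5.

5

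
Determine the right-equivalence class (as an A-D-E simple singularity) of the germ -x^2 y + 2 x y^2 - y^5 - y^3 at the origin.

D_6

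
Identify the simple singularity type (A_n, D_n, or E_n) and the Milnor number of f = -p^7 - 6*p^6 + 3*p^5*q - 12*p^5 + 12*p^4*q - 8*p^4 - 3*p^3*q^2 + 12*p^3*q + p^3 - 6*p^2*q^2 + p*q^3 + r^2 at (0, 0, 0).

The Hessian of f at 0 has rank 1. Corank 2; j^3 = p^3 is a perfect cube, so E-series; the 4-jet and mu = 7 give E_7.

Type E7, Milnor number mu = 7.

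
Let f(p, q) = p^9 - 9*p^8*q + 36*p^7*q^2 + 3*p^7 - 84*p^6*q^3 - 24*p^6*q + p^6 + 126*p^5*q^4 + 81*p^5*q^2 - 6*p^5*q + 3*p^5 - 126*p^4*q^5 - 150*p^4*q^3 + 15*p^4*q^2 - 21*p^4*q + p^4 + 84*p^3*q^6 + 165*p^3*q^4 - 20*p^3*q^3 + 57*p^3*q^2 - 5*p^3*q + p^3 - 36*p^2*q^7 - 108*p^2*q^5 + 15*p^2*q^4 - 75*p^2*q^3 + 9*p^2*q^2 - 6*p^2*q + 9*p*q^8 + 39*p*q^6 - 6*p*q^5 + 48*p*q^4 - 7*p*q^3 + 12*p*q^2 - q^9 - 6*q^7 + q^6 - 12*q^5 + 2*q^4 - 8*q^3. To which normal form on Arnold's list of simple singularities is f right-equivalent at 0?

E_7

The Hessian of f at 0 has rank 0. Corank 2; j^3 = (p - 2*q)^3 is a perfect cube, so E-series; the 4-jet and mu = 7 give E_7.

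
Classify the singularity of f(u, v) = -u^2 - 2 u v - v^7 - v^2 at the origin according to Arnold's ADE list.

A6

The Hessian of f at 0 has rank 1. Corank 1: A-series; mu = 6 gives A_6.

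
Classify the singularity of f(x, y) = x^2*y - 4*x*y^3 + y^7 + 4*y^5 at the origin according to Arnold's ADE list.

D8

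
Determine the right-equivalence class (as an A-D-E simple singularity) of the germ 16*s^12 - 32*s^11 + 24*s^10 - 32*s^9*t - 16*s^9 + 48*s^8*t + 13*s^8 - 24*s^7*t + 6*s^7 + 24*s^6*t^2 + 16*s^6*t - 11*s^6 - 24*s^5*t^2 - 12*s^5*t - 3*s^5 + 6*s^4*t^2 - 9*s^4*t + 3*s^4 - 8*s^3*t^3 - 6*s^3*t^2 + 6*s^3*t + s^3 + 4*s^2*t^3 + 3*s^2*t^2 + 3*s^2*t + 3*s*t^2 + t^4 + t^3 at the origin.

E_6

The Hessian of f at 0 has rank 0. Corank 2; j^3 = (s + t)^3 is a perfect cube, so E-series; the 4-jet and mu = 6 give E_6.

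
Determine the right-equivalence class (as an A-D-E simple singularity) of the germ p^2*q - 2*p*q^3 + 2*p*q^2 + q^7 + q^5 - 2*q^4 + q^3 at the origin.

The Hessian of f at 0 has rank 0. Corank 2; j^3 = q*(p + q)^2 has shape L^2 M (L != M), so D-series; mu = 8 gives D_8.

D_{8}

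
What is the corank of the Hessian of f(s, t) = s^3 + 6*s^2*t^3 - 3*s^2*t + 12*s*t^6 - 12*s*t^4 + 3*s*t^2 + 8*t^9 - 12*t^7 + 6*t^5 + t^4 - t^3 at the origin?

2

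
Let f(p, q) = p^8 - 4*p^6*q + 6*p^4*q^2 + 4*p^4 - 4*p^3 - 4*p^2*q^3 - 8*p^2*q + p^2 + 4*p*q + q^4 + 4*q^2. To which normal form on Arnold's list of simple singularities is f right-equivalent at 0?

A_3

The Hessian of f at 0 has rank 1. Corank 1: A-series; mu = 3 gives A_3.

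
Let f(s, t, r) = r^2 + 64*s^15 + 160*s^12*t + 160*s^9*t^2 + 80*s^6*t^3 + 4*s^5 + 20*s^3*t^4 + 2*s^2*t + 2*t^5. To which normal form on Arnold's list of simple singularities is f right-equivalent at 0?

D6

The Hessian of f at 0 is [[0, 0, 0], [0, 0, 0], [0, 0, 2]] with rank 1, so corank 2. A Groebner basis of the Jacobian ideal J(f) in C{s,t,r} is {s^2/5 + t^4, s^3, s*t, r}; counting standard monomials gives mu = 6. Corank 2; j^3 = 2*s^2*t has shape L^2 M (L != M), so D-series; mu = 6 gives D_6.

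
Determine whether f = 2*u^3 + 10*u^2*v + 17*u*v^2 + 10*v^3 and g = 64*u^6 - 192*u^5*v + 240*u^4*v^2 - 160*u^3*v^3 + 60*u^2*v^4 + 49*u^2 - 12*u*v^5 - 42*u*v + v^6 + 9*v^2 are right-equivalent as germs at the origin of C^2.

The Hessian of f at 0 is [[0, 0], [0, 0]] with rank 0, so corank 2. A Groebner basis of the Jacobian ideal J(f) in C{u,v} is {v^3, u^2 - 11*v^2/2, u*v + 5*v^2/2}; counting standard monomials gives mu = 4. Corank 2; j^3 = (u + 2*v)*(2*u^2 + 6*u*v + 5*v^2) splits into three distinct lines over C (the quadratic factor has nonzero discriminant), so D_4. The Hessian of g at 0 is [[98, -42], [-42, 18]] with rank 1, so corank 1. A Groebner basis of the Jacobian ideal J(g) in C{u,v} is {v^5, u - 3*v/7}; counting standard monomials gives mu = 5. Corank 1: A-series; mu = 5 gives A_5. f is D_4 but g is A_5, hence not right-equivalent.

No.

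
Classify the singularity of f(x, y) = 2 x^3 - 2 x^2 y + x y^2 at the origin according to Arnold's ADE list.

D4

The Hessian of f at 0 is [[0, 0], [0, 0]] with rank 0, so corank 2. A Groebner basis of the Jacobian ideal J(f) in C{x,y} is {y^3, x^2 + y^2/2, x*y + y^2/2}; counting standard monomials gives mu = 4. Corank 2; j^3 = x*(2*x^2 - 2*x*y + y^2) splits into three distinct lines over C (the quadratic factor has nonzero discriminant), so D_4.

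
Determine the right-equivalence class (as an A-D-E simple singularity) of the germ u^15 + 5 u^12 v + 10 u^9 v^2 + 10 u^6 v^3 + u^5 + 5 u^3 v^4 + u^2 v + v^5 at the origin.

D6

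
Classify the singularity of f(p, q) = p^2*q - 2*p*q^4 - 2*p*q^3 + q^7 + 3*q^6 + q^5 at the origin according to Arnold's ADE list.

D_{7}

The Hessian of f at 0 has rank 0. Corank 2; j^3 = p^2*q has shape L^2 M (L != M), so D-series; mu = 7 gives D_7.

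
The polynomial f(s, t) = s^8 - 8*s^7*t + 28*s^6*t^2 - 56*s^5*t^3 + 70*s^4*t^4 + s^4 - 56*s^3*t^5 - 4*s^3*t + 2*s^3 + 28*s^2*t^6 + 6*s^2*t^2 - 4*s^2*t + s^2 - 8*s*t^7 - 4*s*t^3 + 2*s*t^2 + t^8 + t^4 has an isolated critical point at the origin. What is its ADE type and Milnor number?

The Hessian of f at 0 is [[2, 0], [0, 0]] with rank 1, so corank 1. A Groebner basis of the Jacobian ideal J(f) in C{s,t} is {s*t^3 + 8*s*t^2 - 9*s*t + 2*s - 5*t^3 + 2*t^2, 14*s*t^2 - 14*s*t + 3*s + t^4 - 8*t^3 + 3*t^2, s^2 - 2*s*t + s + t^2}; counting standard monomials gives mu = 7. Corank 1: A-series; mu = 7 gives A_7.

Type A_7, Milnor number mu = 7.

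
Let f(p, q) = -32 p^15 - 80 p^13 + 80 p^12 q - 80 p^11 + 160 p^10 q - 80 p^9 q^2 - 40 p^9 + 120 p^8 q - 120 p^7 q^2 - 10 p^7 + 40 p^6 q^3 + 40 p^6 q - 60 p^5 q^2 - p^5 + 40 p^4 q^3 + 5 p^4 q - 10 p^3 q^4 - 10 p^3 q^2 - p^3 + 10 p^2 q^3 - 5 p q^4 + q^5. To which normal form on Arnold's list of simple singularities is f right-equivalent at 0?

E8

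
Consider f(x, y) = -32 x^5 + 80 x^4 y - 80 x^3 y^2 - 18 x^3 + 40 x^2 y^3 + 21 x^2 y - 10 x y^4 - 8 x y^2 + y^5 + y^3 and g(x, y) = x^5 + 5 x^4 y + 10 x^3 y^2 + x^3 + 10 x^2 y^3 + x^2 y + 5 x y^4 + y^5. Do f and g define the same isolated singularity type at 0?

Yes.

The Hessian of f at 0 has rank 0. Corank 2; j^3 = -(2*x - y)*(3*x - y)^2 has shape L^2 M (L != M), so D-series; mu = 6 gives D_6. The Hessian of g at 0 has rank 0. Corank 2; j^3 = x^2*(x + y) has shape L^2 M (L != M), so D-series; mu = 6 gives D_6. Both have type D_6, hence right-equivalent.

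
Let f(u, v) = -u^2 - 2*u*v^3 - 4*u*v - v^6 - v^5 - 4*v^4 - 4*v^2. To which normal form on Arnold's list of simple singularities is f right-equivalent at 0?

A_4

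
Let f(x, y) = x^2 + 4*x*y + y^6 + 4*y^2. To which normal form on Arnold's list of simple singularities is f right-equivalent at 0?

The Hessian of f at 0 is [[2, 4], [4, 8]] with rank 1, so corank 1. A Groebner basis of the Jacobian ideal J(f) in C{x,y} is {y^5, x + 2*y}; counting standard monomials gives mu = 5. Corank 1: A-series; mu = 5 gives A_5.

A5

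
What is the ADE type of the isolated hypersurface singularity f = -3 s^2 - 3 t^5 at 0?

A4

The Hessian of f at 0 has rank 1. Corank 1: A-series; mu = 4 gives A_4.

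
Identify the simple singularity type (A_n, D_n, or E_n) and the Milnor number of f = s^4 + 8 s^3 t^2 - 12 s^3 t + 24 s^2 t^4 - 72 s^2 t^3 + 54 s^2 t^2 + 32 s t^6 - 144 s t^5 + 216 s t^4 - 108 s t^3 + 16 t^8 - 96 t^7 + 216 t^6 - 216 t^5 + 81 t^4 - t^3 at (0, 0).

The Hessian of f at 0 is [[0, 0], [0, 0]] with rank 0, so corank 2. A Groebner basis of the Jacobian ideal J(f) in C{s,t} is {s^3 - 9*s^2*t, t^2}; counting standard monomials gives mu = 6. Corank 2; j^3 = -t^3 is a perfect cube, so E-series; the 4-jet and mu = 6 give E_6.

Type E_{6}, Milnor number mu = 6.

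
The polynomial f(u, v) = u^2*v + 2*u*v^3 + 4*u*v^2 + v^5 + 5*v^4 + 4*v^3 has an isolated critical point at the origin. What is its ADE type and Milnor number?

Type D5, Milnor number mu = 5.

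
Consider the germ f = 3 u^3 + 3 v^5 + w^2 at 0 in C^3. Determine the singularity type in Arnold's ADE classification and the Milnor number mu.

Type E_8, Milnor number mu = 8.

The Hessian of f at 0 has rank 1. Corank 2; j^3 = 3*u^3 is a perfect cube, so E-series; the 5-jet and mu = 8 give E_8.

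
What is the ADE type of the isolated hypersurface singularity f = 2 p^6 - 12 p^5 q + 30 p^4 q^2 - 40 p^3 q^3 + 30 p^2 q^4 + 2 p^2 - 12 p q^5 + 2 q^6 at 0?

A_{5}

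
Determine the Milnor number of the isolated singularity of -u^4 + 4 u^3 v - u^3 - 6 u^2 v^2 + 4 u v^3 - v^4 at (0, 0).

6

The Hessian of f at 0 has rank 0. Corank 2; j^3 = -u^3 is a perfect cube, so E-series; the 4-jet and mu = 6 give E_6.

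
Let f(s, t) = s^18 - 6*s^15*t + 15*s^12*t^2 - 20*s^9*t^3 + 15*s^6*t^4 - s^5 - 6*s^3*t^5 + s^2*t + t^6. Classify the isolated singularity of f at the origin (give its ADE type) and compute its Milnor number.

The Hessian of f at 0 has rank 0. Corank 2; j^3 = s^2*t has shape L^2 M (L != M), so D-series; mu = 7 gives D_7.

Type D_7, Milnor number mu = 7.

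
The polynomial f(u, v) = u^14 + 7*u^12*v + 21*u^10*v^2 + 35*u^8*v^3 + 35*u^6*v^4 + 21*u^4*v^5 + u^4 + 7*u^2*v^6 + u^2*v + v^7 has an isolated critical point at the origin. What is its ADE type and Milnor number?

Type D_{8}, Milnor number mu = 8.

The Hessian of f at 0 is [[0, 0], [0, 0]] with rank 0, so corank 2. A Groebner basis of the Jacobian ideal J(f) in C{u,v} is {u^2/7 + v^6, u^3, u*v}; counting standard monomials gives mu = 8. Corank 2; j^3 = u^2*v has shape L^2 M (L != M), so D-series; mu = 8 gives D_8.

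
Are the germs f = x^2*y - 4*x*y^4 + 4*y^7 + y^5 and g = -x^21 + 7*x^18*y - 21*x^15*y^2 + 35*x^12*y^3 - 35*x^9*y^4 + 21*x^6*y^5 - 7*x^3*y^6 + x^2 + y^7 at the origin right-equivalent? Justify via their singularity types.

No.

The Hessian of f at 0 is [[0, 0], [0, 0]] with rank 0, so corank 2. A Groebner basis of the Jacobian ideal J(f) in C{x,y} is {-x*y/2 + y^4, x*y^2, x^2 + 5*x*y/2}; counting standard monomials gives mu = 6. Corank 2; j^3 = x^2*y has shape L^2 M (L != M), so D-series; mu = 6 gives D_6. The Hessian of g at 0 is [[2, 0], [0, 0]] with rank 1, so corank 1. A Groebner basis of the Jacobian ideal J(g) in C{x,y} is {y^6, x}; counting standard monomials gives mu = 6. Corank 1: A-series; mu = 6 gives A_6. f is D_6 but g is A_6, hence not right-equivalent.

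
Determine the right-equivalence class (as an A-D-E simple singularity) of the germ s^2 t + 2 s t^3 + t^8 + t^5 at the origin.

The Hessian of f at 0 is [[0, 0], [0, 0]] with rank 0, so corank 2. A Groebner basis of the Jacobian ideal J(f) in C{s,t} is {s^4, s^3*t - s^2/8 - s*t^2/8, s^3 + s^2*t^2, s*t + t^3}; counting standard monomials gives mu = 9. Corank 2; j^3 = s^2*t has shape L^2 M (L != M), so D-series; mu = 9 gives D_9.

D_9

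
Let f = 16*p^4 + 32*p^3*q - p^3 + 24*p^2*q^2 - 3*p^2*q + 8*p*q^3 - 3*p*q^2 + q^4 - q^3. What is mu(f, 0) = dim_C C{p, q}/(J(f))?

6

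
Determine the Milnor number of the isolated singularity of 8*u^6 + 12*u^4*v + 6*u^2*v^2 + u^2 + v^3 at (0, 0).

2

The Hessian of f at 0 has rank 1. Corank 1: A-series; mu = 2 gives A_2.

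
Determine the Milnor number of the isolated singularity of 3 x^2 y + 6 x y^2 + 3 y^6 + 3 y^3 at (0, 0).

The Hessian of f at 0 has rank 0. Corank 2; j^3 = 3*y*(x + y)^2 has shape L^2 M (L != M), so D-series; mu = 7 gives D_7.

7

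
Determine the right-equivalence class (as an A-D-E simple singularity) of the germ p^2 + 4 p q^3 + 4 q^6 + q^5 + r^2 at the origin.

A4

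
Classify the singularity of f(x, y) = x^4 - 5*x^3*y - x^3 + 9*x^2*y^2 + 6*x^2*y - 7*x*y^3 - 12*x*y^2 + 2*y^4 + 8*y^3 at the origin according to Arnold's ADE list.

The Hessian of f at 0 has rank 0. Corank 2; j^3 = -(x - 2*y)^3 is a perfect cube, so E-series; the 4-jet and mu = 7 give E_7.

E7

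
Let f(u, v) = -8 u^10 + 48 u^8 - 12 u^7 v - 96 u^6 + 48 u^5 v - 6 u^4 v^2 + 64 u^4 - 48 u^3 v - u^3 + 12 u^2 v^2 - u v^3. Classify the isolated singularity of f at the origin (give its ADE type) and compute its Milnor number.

Type E_7, Milnor number mu = 7.

The Hessian of f at 0 is [[0, 0], [0, 0]] with rank 0, so corank 2. A Groebner basis of the Jacobian ideal J(f) in C{u,v} is {3*u^2/16 + v^4 + v^3/16, u^3, u^2*v - u^2/16 - v^3/48, -u^2/2 + u*v^2 - v^3/6}; counting standard monomials gives mu = 7. Corank 2; j^3 = -u^3 is a perfect cube, so E-series; the 4-jet and mu = 7 give E_7.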